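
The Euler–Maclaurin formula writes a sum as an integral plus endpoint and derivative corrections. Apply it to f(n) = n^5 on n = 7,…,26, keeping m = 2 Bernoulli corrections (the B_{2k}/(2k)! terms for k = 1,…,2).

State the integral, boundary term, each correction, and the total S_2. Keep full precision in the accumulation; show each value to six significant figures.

Integral: ∫_7^26 x^5 dx = 5.14664e+07.
Boundary: ½(f(7) + f(26)) = ½(16807.0 + 1.18814e+07) = 5.94909e+06.
Integral + boundary = 5.74154e+07.
Correction k=1: B_{2}/2! · (f^{(1)}(26) − f^{(1)}(7)) = 1/12 · (2.28488e+06 − 12005.0) = 189406.
Running total after k=1: 5.76049e+07.
Correction k=2: B_{4}/4! · (f^{(3)}(26) − f^{(3)}(7)) = −1/720 · (40560.0 − 2940.00) = -52.2500.

S_2 ≈ 5.76048e+07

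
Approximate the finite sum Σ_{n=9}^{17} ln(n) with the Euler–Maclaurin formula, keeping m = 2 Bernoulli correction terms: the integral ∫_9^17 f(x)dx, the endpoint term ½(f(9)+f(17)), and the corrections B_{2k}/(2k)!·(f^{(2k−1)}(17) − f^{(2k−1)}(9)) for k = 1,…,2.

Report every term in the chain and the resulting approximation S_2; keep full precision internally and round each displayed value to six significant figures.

S_2 ≈ 22.9005

∫_9^17 ln(x) dx evaluates to 20.3896.
Boundary: ½(f(9) + f(17)) = ½(2.19722 + 2.83321) = 2.51522.
So far: 22.9048.
Order-1 term: 1/12 · (0.0588235 − 0.111111) = -0.00435730.
After k=1: 22.9005.
Order-2 term: −1/720 · (0.000407083 − 0.00274348) = 3.24500e-06.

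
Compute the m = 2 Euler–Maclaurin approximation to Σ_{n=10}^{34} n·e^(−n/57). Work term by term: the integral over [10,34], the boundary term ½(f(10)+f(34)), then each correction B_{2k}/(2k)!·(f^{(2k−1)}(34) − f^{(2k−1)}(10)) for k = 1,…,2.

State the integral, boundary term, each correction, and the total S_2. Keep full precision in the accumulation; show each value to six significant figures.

The integral term ∫_10^34 x·e^(−x/57) dx = 347.789.
Endpoint term: (f(10) + f(34))/2 = (8.39089 + 18.7252)/2 = 13.5580.
So far: 361.347.
Correction k=1: B_{2}/2! · (f^{(1)}(34) − f^{(1)}(10)) = 1/12 · (0.222229 − 0.691880) = -0.0391376.
Partial sum through k=1: 361.308.
Correction k=2: B_{4}/4! · (f^{(3)}(34) − f^{(3)}(10)) = −1/720 · (0.000407421 − 0.000729473) = 4.47295e-07.

S_2 ≈ 361.308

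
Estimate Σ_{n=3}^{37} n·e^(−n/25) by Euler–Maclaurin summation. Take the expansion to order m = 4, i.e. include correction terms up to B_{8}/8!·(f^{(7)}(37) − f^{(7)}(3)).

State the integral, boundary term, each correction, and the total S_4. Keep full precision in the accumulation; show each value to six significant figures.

S_4 ≈ 273.473

∫_3^37 x·e^(−x/25) dx evaluates to 268.006.
Boundary: ½(f(3) + f(37)) = ½(2.66076 + 8.42259) = 5.54168.
Integral + boundary = 273.548.
k=1: B_{2}/(2)! × [f^{(1)}(37) − f^{(1)}(3)] = 1/12 × (-0.109266 − 0.780490) = -0.0741463.
Running total after k=1: 273.473.
k=2: B_{4}/(4)! × [f^{(3)}(37) − f^{(3)}(3)] = −1/720 × (0.000553615 − 0.00408693) = 4.90738e-06.
Running total after k=2: 273.473.
k=3: B_{6}/(6)! × [f^{(5)}(37) − f^{(5)}(3)] = 1/30240 × (2.05129e-06 − 1.10801e-05) = -2.98572e-10.
Running total after k=3: 273.473.
k=4: B_{8}/(8)! × [f^{(7)}(37) − f^{(7)}(3)] = −1/1209600 × (5.14687e-09 − 2.49938e-08) = 1.64079e-14.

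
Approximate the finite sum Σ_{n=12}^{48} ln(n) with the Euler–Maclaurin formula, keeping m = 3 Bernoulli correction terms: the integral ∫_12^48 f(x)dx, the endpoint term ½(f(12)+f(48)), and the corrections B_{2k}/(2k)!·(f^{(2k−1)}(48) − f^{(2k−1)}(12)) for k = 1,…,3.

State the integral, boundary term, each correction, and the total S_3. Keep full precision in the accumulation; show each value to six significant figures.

S_3 ≈ 123.172

∫_12^48 ln(x) dx evaluates to 119.999.
½[f(12) + f(48)] = ½[2.48491 + 3.87120] = 3.17805.
Integral + boundary = 123.177.
Correction k=1: B_{2}/2! · (f^{(1)}(48) − f^{(1)}(12)) = 1/12 · (0.0208333 − 0.0833333) = -0.00520833.
Running total after k=1: 123.172.
Correction k=2: B_{4}/4! · (f^{(3)}(48) − f^{(3)}(12)) = −1/720 · (1.80845e-05 − 0.00115741) = 1.58239e-06.
Running total after k=2: 123.172.
Correction k=3: B_{6}/6! · (f^{(5)}(48) − f^{(5)}(12)) = 1/30240 · (9.41901e-08 − 9.64506e-05) = -3.18639e-09.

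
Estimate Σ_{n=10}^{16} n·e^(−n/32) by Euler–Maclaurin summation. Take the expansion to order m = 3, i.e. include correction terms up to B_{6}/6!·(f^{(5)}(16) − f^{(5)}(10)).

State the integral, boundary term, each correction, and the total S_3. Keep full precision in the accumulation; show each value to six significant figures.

The integral term ∫_10^16 x·e^(−x/32) dx = 51.6603.
Boundary: ½(f(10) + f(16)) = ½(7.31616 + 9.70449) = 8.51032.
So far: 60.1706.
k=1: B_{2}/(2)! × [f^{(1)}(16) − f^{(1)}(10)] = 1/12 × (0.303265 − 0.502986) = -0.0166434.
Partial sum through k=1: 60.1540.
k=2: B_{4}/(4)! × [f^{(3)}(16) − f^{(3)}(10)] = −1/720 × (0.00148079 − 0.00192013) = 6.10203e-07.
Partial sum through k=2: 60.1540.
k=3: B_{6}/(6)! × [f^{(5)}(16) − f^{(5)}(10)] = 1/30240 × (2.60295e-06 − 3.27058e-06) = -2.20777e-11.

S_3 ≈ 60.1540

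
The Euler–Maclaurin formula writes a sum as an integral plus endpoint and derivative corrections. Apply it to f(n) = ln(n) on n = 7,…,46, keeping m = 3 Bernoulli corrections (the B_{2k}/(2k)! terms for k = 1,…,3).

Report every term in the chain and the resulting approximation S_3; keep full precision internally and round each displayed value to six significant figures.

∫_7^46 ln(x) dx evaluates to 123.496.
Boundary: ½(f(7) + f(46)) = ½(1.94591 + 3.82864) = 2.88728.
So far: 126.383.
k=1: B_{2}/(2)! × [f^{(1)}(46) − f^{(1)}(7)] = 1/12 × (0.0217391 − 0.142857) = -0.0100932.
Running total after k=1: 126.373.
k=2: B_{4}/(4)! × [f^{(3)}(46) − f^{(3)}(7)] = −1/720 × (2.05474e-05 − 0.00583090) = 8.06994e-06.
Running total after k=2: 126.373.
k=3: B_{6}/(6)! × [f^{(5)}(46) − f^{(5)}(7)] = 1/30240 × (1.16526e-07 − 0.00142798) = -4.72176e-08.

S_3 ≈ 126.373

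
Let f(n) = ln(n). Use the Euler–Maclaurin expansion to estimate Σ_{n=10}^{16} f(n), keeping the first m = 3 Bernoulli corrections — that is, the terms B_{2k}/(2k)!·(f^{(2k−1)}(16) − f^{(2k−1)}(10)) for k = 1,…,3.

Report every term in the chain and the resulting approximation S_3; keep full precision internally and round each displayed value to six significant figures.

S_3 ≈ 17.8700

The integral term ∫_10^16 ln(x) dx = 15.3356.
½[f(10) + f(16)] = ½[2.30259 + 2.77259] = 2.53759.
Running total after boundary: 17.8732.
k=1: B_{2}/(2)! × [f^{(1)}(16) − f^{(1)}(10)] = 1/12 × (0.0625000 − 0.100000) = -0.00312500.
Partial sum through k=1: 17.8700.
k=2: B_{4}/(4)! × [f^{(3)}(16) − f^{(3)}(10)] = −1/720 × (0.000488281 − 0.00200000) = 2.09961e-06.
Partial sum through k=2: 17.8700.
k=3: B_{6}/(6)! × [f^{(5)}(16) − f^{(5)}(10)] = 1/30240 × (2.28882e-05 − 0.000240000) = -7.17962e-09.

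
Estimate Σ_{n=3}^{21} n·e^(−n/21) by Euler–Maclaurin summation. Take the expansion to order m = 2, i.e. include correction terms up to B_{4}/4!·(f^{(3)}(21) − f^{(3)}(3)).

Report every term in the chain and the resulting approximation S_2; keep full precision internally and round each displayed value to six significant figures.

S_2 ≈ 117.538

The integral term ∫_3^21 x·e^(−x/21) dx = 112.437.
½[f(3) + f(21)] = ½[2.60063 + 7.72547] = 5.16305.
Running total after boundary: 117.600.
Correction k=1: B_{2}/2! · (f^{(1)}(21) − f^{(1)}(3)) = 1/12 · (0.00000 − 0.743038) = -0.0619198.
Partial sum through k=1: 117.538.
Correction k=2: B_{4}/4! · (f^{(3)}(21) − f^{(3)}(3)) = −1/720 · (0.00166839 − 0.00561631) = 5.48323e-06.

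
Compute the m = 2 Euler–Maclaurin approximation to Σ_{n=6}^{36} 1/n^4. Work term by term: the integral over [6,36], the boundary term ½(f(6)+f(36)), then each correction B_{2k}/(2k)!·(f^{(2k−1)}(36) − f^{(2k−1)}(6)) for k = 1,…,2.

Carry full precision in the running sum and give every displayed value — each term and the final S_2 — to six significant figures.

S_2 ≈ 0.00196443

∫_6^36 1/x^4 dx evaluates to 0.00153607.
½[f(6) + f(36)] = ½[0.000771605 + 5.95374e-07] = 0.000386100.
Running total after boundary: 0.00192217.
Correction k=1: B_{2}/2! · (f^{(1)}(36) − f^{(1)}(6)) = 1/12 · (-6.61527e-08 − (-0.000514403)) = 4.28614e-05.
Running total after k=1: 0.00196503.
Correction k=2: B_{4}/4! · (f^{(3)}(36) − f^{(3)}(6)) = −1/720 · (-1.53131e-09 − (-0.000428669)) = -5.95372e-07.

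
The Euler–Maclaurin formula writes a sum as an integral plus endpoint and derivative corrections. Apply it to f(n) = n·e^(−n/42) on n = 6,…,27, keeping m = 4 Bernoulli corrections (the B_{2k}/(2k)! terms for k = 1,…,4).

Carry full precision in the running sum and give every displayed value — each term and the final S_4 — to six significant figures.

S_4 ≈ 233.545

The integral term ∫_6^27 x·e^(−x/42) dx = 223.892.
Endpoint term: (f(6) + f(27))/2 = (5.20127 + 14.1963)/2 = 9.69877.
Integral + boundary = 233.591.
Correction k=1: B_{2}/2! · (f^{(1)}(27) − f^{(1)}(6)) = 1/12 · (0.187781 − 0.743038) = -0.0462714.
Running total after k=1: 233.545.
Correction k=2: B_{4}/4! · (f^{(3)}(27) − f^{(3)}(6)) = −1/720 · (0.000702584 − 0.00140408) = 9.74298e-07.
Running total after k=2: 233.545.
Correction k=3: B_{6}/6! · (f^{(5)}(27) − f^{(5)}(6)) = 1/30240 · (7.36233e-07 − 1.35314e-06) = -2.04002e-11.
Running total after k=3: 233.545.
Correction k=4: B_{8}/8! · (f^{(7)}(27) − f^{(7)}(6)) = −1/1209600 · (6.08943e-10 − 1.08294e-09) = 3.91864e-16.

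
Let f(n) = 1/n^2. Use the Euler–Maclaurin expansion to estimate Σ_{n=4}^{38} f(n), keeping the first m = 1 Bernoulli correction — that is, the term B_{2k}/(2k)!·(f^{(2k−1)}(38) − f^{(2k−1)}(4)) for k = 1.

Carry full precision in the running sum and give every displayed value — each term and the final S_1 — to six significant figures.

S_1 ≈ 0.257882

The integral term ∫_4^38 1/x^2 dx = 0.223684.
½[f(4) + f(38)] = ½[0.0625000 + 0.000692521] = 0.0315963.
Running total after boundary: 0.255280.
Order-1 term: 1/12 · (-3.64485e-05 − (-0.0312500)) = 0.00260113.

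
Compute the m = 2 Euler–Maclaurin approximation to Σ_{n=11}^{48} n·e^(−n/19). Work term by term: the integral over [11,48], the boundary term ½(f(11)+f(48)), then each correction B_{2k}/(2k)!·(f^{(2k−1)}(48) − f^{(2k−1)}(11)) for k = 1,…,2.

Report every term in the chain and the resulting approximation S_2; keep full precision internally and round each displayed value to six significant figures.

S_2 ≈ 222.670

The integral term ∫_11^48 x·e^(−x/19) dx = 217.698.
½[f(11) + f(48)] = ½[6.16537 + 3.83775] = 5.00156.
Integral + boundary = 222.700.
Correction k=1: B_{2}/2! · (f^{(1)}(48) − f^{(1)}(11)) = 1/12 · (-0.122034 − 0.235995) = -0.0298357.
Partial sum through k=1: 222.670.
Correction k=2: B_{4}/4! · (f^{(3)}(48) − f^{(3)}(11)) = −1/720 · (0.000104910 − 0.00375892) = 5.07502e-06.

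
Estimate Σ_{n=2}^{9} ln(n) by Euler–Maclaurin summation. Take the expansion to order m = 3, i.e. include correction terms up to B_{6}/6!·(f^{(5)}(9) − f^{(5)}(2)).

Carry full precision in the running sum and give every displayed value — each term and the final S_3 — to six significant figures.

Integral: ∫_2^9 ln(x) dx = 11.3887.
½[f(2) + f(9)] = ½[0.693147 + 2.19722] = 1.44519.
Running total after boundary: 12.8339.
k=1: B_{2}/(2)! × [f^{(1)}(9) − f^{(1)}(2)] = 1/12 × (0.111111 − 0.500000) = -0.0324074.
Partial sum through k=1: 12.8015.
k=2: B_{4}/(4)! × [f^{(3)}(9) − f^{(3)}(2)] = −1/720 × (0.00274348 − 0.250000) = 0.000343412.
Partial sum through k=2: 12.8018.
k=3: B_{6}/(6)! × [f^{(5)}(9) − f^{(5)}(2)] = 1/30240 × (0.000406442 − 0.750000) = -2.47881e-05.

S_3 ≈ 12.8018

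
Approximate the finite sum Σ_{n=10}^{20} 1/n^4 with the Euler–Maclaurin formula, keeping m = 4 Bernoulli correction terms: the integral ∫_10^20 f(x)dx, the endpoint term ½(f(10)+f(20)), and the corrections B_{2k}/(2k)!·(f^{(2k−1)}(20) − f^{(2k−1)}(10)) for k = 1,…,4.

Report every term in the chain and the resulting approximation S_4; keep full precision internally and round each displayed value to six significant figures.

Integral: ∫_10^20 1/x^4 dx = 0.000291667.
Endpoint term: (f(10) + f(20))/2 = (0.000100000 + 6.25000e-06)/2 = 5.31250e-05.
Running total after boundary: 0.000344792.
Correction k=1: B_{2}/2! · (f^{(1)}(20) − f^{(1)}(10)) = 1/12 · (-1.25000e-06 − (-4.00000e-05)) = 3.22917e-06.
Partial sum through k=1: 0.000348021.
Correction k=2: B_{4}/4! · (f^{(3)}(20) − f^{(3)}(10)) = −1/720 · (-9.37500e-08 − (-1.20000e-05)) = -1.65365e-08.
Partial sum through k=2: 0.000348004.
Correction k=3: B_{6}/6! · (f^{(5)}(20) − f^{(5)}(10)) = 1/30240 · (-1.31250e-08 − (-6.72000e-06)) = 2.21788e-10.
Partial sum through k=3: 0.000348005.
Correction k=4: B_{8}/8! · (f^{(7)}(20) − f^{(7)}(10)) = −1/1209600 · (-2.95313e-09 − (-6.04800e-06)) = -4.99756e-12.

S_4 ≈ 0.000348005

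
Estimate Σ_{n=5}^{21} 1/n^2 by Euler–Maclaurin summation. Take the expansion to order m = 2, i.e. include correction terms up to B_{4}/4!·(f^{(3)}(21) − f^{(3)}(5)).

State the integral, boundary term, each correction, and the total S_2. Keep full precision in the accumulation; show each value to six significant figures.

S_2 ≈ 0.174819

Integral: ∫_5^21 1/x^2 dx = 0.152381.
½[f(5) + f(21)] = ½[0.0400000 + 0.00226757] = 0.0211338.
So far: 0.173515.
k=1: B_{2}/(2)! × [f^{(1)}(21) − f^{(1)}(5)] = 1/12 × (-0.000215959 − (-0.0160000)) = 0.00131534.
After k=1: 0.174830.
k=2: B_{4}/(4)! × [f^{(3)}(21) − f^{(3)}(5)] = −1/720 × (-5.87645e-06 − (-0.00768000)) = -1.06585e-05.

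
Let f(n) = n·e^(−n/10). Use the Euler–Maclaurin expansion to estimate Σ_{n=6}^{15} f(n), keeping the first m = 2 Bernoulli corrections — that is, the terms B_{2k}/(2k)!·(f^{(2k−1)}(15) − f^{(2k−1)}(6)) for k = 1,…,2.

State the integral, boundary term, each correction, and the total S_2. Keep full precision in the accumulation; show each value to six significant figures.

∫_6^15 x·e^(−x/10) dx evaluates to 32.0273.
Boundary: ½(f(6) + f(15)) = ½(3.29287 + 3.34695) = 3.31991.
Integral + boundary = 35.3472.
Correction k=1: B_{2}/2! · (f^{(1)}(15) − f^{(1)}(6)) = 1/12 · (-0.111565 − 0.219525) = -0.0275908.
Running total after k=1: 35.3196.
Correction k=2: B_{4}/4! · (f^{(3)}(15) − f^{(3)}(6)) = −1/720 · (0.00334695 − 0.0131715) = 1.36452e-05.

S_2 ≈ 35.3197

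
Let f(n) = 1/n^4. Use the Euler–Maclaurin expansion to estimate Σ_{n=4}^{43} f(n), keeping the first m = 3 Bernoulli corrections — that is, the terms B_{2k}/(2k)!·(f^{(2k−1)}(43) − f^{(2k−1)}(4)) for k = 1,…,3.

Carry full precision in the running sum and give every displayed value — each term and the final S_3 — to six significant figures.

S_3 ≈ 0.00747361

∫_4^43 1/x^4 dx evaluates to 0.00520414.
Boundary: ½(f(4) + f(43)) = ½(0.00390625 + 2.92500e-07) = 0.00195327.
Integral + boundary = 0.00715741.
k=1: B_{2}/(2)! × [f^{(1)}(43) − f^{(1)}(4)] = 1/12 × (-2.72093e-08 − (-0.00390625)) = 0.000325519.
Partial sum through k=1: 0.00748293.
k=2: B_{4}/(4)! × [f^{(3)}(43) − f^{(3)}(4)] = −1/720 × (-4.41471e-10 − (-0.00732422)) = -1.01725e-05.
Partial sum through k=2: 0.00747276.
k=3: B_{6}/(6)! × [f^{(5)}(43) − f^{(5)}(4)] = 1/30240 × (-1.33707e-11 − (-0.0256348)) = 8.47711e-07.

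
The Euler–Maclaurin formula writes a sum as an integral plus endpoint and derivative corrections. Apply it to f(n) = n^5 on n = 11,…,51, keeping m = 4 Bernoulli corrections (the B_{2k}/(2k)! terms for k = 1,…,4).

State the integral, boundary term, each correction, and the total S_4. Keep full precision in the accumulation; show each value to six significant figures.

∫_11^51 x^5 dx evaluates to 2.93242e+09.
½[f(11) + f(51)] = ½[161051 + 3.45025e+08] = 1.72593e+08.
So far: 3.10501e+09.
k=1: B_{2}/(2)! × [f^{(1)}(51) − f^{(1)}(11)] = 1/12 × (3.38260e+07 − 73205.0) = 2.81273e+06.
Partial sum through k=1: 3.10783e+09.
k=2: B_{4}/(4)! × [f^{(3)}(51) − f^{(3)}(11)] = −1/720 × (156060 − 7260.00) = -206.667.
Partial sum through k=2: 3.10783e+09.
k=3: B_{6}/(6)! × [f^{(5)}(51) − f^{(5)}(11)] = 1/30240 × (120.000 − 120.000) = 0.00000.
Partial sum through k=3: 3.10783e+09.
k=4: B_{8}/(8)! × [f^{(7)}(51) − f^{(7)}(11)] = −1/1209600 × (0.00000 − 0.00000) = 0.00000.

S_4 ≈ 3.10783e+09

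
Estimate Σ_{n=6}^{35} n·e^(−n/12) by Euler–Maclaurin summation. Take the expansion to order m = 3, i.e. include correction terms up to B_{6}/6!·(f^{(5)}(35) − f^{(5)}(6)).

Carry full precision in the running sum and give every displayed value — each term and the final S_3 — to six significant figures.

S_3 ≈ 103.223

The integral term ∫_6^35 x·e^(−x/12) dx = 100.490.
½[f(6) + f(35)] = ½[3.63918 + 1.89398] = 2.76658.
So far: 103.257.
Correction k=1: B_{2}/2! · (f^{(1)}(35) − f^{(1)}(6)) = 1/12 · (-0.103718 − 0.303265) = -0.0339153.
Running total after k=1: 103.223.
Correction k=2: B_{4}/4! · (f^{(3)}(35) − f^{(3)}(6)) = −1/720 · (3.13158e-05 − 0.0105300) = 1.45816e-05.
Running total after k=2: 103.223.
Correction k=3: B_{6}/6! · (f^{(5)}(35) − f^{(5)}(6)) = 1/30240 · (5.43678e-06 − 0.000131626) = -4.17291e-09.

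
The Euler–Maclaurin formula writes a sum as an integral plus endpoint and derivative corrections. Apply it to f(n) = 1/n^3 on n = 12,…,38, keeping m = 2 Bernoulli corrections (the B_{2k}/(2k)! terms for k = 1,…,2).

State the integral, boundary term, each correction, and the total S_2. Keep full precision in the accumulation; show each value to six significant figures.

S_2 ≈ 0.00343633

The integral term ∫_12^38 1/x^3 dx = 0.00312596.
Boundary: ½(f(12) + f(38)) = ½(0.000578704 + 1.82242e-05) = 0.000298464.
So far: 0.00342443.
Correction k=1: B_{2}/2! · (f^{(1)}(38) − f^{(1)}(12)) = 1/12 · (-1.43876e-06 − (-0.000144676)) = 1.19364e-05.
Running total after k=1: 0.00343636.
Correction k=2: B_{4}/4! · (f^{(3)}(38) − f^{(3)}(12)) = −1/720 · (-1.99274e-08 − (-2.00939e-05)) = -2.78805e-08.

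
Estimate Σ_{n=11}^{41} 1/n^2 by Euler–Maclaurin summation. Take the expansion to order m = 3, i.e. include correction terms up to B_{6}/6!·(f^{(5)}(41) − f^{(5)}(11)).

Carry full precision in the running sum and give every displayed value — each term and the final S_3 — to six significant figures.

Integral: ∫_11^41 1/x^2 dx = 0.0665188.
Boundary: ½(f(11) + f(41)) = ½(0.00826446 + 0.000594884) = 0.00442967.
Integral + boundary = 0.0709485.
k=1: B_{2}/(2)! × [f^{(1)}(41) − f^{(1)}(11)] = 1/12 × (-2.90187e-05 − (-0.00150263)) = 0.000122801.
Running total after k=1: 0.0710713.
k=2: B_{4}/(4)! × [f^{(3)}(41) − f^{(3)}(11)] = −1/720 × (-2.07153e-07 − (-0.000149021)) = -2.06686e-07.
Running total after k=2: 0.0710711.
k=3: B_{6}/(6)! × [f^{(5)}(41) − f^{(5)}(11)] = 1/30240 × (-3.69697e-09 − (-3.69474e-05)) = 1.22168e-09.

S_3 ≈ 0.0710711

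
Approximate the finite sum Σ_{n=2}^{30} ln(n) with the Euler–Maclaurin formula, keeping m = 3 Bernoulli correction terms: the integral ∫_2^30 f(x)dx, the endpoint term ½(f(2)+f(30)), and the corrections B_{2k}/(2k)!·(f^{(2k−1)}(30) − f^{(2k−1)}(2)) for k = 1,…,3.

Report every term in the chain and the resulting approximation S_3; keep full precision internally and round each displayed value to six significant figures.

Integral: ∫_2^30 ln(x) dx = 72.6496.
Endpoint term: (f(2) + f(30))/2 = (0.693147 + 3.40120)/2 = 2.04717.
So far: 74.6968.
Correction k=1: B_{2}/2! · (f^{(1)}(30) − f^{(1)}(2)) = 1/12 · (0.0333333 − 0.500000) = -0.0388889.
Partial sum through k=1: 74.6579.
Correction k=2: B_{4}/4! · (f^{(3)}(30) − f^{(3)}(2)) = −1/720 · (7.40741e-05 − 0.250000) = 0.000347119.
Partial sum through k=2: 74.6583.
Correction k=3: B_{6}/6! · (f^{(5)}(30) − f^{(5)}(2)) = 1/30240 · (9.87654e-07 − 0.750000) = -2.48016e-05.

S_3 ≈ 74.6582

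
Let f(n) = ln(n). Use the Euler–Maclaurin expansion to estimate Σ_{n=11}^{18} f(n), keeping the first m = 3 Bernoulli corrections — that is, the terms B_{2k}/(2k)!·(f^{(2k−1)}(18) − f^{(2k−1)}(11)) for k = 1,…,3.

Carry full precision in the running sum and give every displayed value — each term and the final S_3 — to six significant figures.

S_3 ≈ 21.2910

∫_11^18 ln(x) dx evaluates to 18.6498.
½[f(11) + f(18)] = ½[2.39790 + 2.89037] = 2.64413.
Integral + boundary = 21.2940.
Order-1 term: 1/12 · (0.0555556 − 0.0909091) = -0.00294613.
Running total after k=1: 21.2910.
Order-2 term: −1/720 · (0.000342936 − 0.00150263) = 1.61069e-06.
Running total after k=2: 21.2910.
Order-3 term: 1/30240 · (1.27013e-05 − 0.000149021) = -4.50793e-09.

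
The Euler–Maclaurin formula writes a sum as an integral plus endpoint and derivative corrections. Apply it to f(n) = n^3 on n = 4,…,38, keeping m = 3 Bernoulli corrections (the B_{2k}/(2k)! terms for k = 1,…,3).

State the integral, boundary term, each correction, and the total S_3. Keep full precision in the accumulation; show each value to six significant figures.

S_3 ≈ 549045

∫_4^38 x^3 dx evaluates to 521220.
Boundary: ½(f(4) + f(38)) = ½(64.0000 + 54872.0) = 27468.0.
So far: 548688.
Order-1 term: 1/12 · (4332.00 − 48.0000) = 357.000.
After k=1: 549045.
Order-2 term: −1/720 · (6.00000 − 6.00000) = 0.00000.
After k=2: 549045.
Order-3 term: 1/30240 · (0.00000 − 0.00000) = 0.00000.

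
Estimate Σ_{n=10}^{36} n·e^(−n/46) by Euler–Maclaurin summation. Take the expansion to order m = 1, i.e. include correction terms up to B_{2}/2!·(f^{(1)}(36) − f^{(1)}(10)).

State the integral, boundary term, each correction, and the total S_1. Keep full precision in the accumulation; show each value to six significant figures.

The integral term ∫_10^36 x·e^(−x/46) dx = 348.086.
Endpoint term: (f(10) + f(36))/2 = (8.04615 + 16.4596)/2 = 12.2529.
Running total after boundary: 360.339.
k=1: B_{2}/(2)! × [f^{(1)}(36) − f^{(1)}(10)] = 1/12 × (0.0993939 − 0.629699) = -0.0441921.

S_1 ≈ 360.294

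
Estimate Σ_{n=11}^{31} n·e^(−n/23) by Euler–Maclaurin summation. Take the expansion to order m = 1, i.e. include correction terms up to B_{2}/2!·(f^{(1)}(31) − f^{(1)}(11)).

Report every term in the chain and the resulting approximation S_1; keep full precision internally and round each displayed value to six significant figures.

The integral term ∫_11^31 x·e^(−x/23) dx = 162.054.
Boundary: ½(f(11) + f(31)) = ½(6.81847 + 8.05394) = 7.43620.
Integral + boundary = 169.490.
k=1: B_{2}/(2)! × [f^{(1)}(31) − f^{(1)}(11)] = 1/12 × (-0.0903668 − 0.323405) = -0.0344810.

S_1 ≈ 169.455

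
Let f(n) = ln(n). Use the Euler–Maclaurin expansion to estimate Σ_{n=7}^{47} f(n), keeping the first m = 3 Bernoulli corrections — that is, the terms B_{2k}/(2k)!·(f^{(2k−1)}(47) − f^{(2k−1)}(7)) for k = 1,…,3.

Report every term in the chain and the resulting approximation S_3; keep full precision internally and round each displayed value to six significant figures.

Integral: ∫_7^47 ln(x) dx = 127.336.
½[f(7) + f(47)] = ½[1.94591 + 3.85015] = 2.89803.
Running total after boundary: 130.234.
k=1: B_{2}/(2)! × [f^{(1)}(47) − f^{(1)}(7)] = 1/12 × (0.0212766 − 0.142857) = -0.0101317.
After k=1: 130.223.
k=2: B_{4}/(4)! × [f^{(3)}(47) − f^{(3)}(7)] = −1/720 × (1.92636e-05 − 0.00583090) = 8.07172e-06.
After k=2: 130.223.
k=3: B_{6}/(6)! × [f^{(5)}(47) − f^{(5)}(7)] = 1/30240 × (1.04646e-07 − 0.00142798) = -4.72180e-08.

S_3 ≈ 130.223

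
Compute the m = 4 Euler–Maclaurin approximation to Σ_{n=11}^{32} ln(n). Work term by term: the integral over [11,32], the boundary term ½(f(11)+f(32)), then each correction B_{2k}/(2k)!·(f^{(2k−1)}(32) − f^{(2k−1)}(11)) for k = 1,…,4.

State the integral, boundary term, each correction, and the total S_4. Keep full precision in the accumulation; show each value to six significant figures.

∫_11^32 ln(x) dx evaluates to 63.5267.
Endpoint term: (f(11) + f(32))/2 = (2.39790 + 3.46574)/2 = 2.93182.
Integral + boundary = 66.4585.
k=1: B_{2}/(2)! × [f^{(1)}(32) − f^{(1)}(11)] = 1/12 × (0.0312500 − 0.0909091) = -0.00497159.
Running total after k=1: 66.4535.
k=2: B_{4}/(4)! × [f^{(3)}(32) − f^{(3)}(11)] = −1/720 × (6.10352e-05 − 0.00150263) = 2.00221e-06.
Running total after k=2: 66.4535.
k=3: B_{6}/(6)! × [f^{(5)}(32) − f^{(5)}(11)] = 1/30240 × (7.15256e-07 − 0.000149021) = -4.90429e-09.
Running total after k=3: 66.4535.
k=4: B_{8}/(8)! × [f^{(7)}(32) − f^{(7)}(11)] = −1/1209600 × (2.09548e-08 − 3.69474e-05) = 3.05278e-11.

S_4 ≈ 66.4535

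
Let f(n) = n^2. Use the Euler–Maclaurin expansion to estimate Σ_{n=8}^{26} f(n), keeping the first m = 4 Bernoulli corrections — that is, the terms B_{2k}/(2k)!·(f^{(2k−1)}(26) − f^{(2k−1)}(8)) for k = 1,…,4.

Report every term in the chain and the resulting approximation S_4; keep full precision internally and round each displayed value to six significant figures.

S_4 ≈ 6061.00

Integral: ∫_8^26 x^2 dx = 5688.00.
Endpoint term: (f(8) + f(26))/2 = (64.0000 + 676.000)/2 = 370.000.
Running total after boundary: 6058.00.
Order-1 term: 1/12 · (52.0000 − 16.0000) = 3.00000.
Partial sum through k=1: 6061.00.
Order-2 term: −1/720 · (0.00000 − 0.00000) = 0.00000.
Partial sum through k=2: 6061.00.
Order-3 term: 1/30240 · (0.00000 − 0.00000) = 0.00000.
Partial sum through k=3: 6061.00.
Order-4 term: −1/1209600 · (0.00000 − 0.00000) = 0.00000.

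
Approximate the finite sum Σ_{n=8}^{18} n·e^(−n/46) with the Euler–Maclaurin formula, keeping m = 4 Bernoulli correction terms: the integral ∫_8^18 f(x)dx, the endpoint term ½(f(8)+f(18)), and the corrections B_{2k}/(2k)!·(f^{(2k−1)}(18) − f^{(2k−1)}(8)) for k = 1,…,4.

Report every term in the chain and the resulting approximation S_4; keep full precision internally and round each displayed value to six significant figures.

S_4 ≈ 106.245

The integral term ∫_8^18 x·e^(−x/46) dx = 96.8218.
Endpoint term: (f(8) + f(18))/2 = (6.72296 + 12.1711)/2 = 9.44705.
So far: 106.269.
Order-1 term: 1/12 · (0.411584 − 0.694219) = -0.0235529.
Running total after k=1: 106.245.
Order-2 term: −1/720 · (0.000833617 − 0.00112238) = 4.01062e-07.
Running total after k=2: 106.245.
Order-3 term: 1/30240 · (6.95994e-07 − 9.05804e-07) = -6.93817e-12.
Running total after k=3: 106.245.
Order-4 term: −1/1209600 · (4.71658e-10 − 6.05474e-10) = 1.10628e-16.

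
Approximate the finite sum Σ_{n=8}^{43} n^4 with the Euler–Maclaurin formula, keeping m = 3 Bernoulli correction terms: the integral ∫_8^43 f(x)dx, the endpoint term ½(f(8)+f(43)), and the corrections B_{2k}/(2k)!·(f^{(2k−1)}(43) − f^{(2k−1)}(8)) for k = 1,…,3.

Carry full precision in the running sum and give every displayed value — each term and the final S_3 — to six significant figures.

Integral: ∫_8^43 x^4 dx = 2.93951e+07.
Boundary: ½(f(8) + f(43)) = ½(4096.00 + 3.41880e+06) = 1.71145e+06.
Running total after boundary: 3.11066e+07.
Correction k=1: B_{2}/2! · (f^{(1)}(43) − f^{(1)}(8)) = 1/12 · (318028 − 2048.00) = 26331.7.
After k=1: 3.11329e+07.
Correction k=2: B_{4}/4! · (f^{(3)}(43) − f^{(3)}(8)) = −1/720 · (1032.00 − 192.000) = -1.16667.
After k=2: 3.11329e+07.
Correction k=3: B_{6}/6! · (f^{(5)}(43) − f^{(5)}(8)) = 1/30240 · (0.00000 − 0.00000) = 0.00000.

S_3 ≈ 3.11329e+07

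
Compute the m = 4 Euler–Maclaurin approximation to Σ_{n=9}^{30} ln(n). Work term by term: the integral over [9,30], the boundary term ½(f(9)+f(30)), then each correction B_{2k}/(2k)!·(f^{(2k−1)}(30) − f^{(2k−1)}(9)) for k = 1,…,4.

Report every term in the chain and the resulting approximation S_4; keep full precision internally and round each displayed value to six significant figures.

The integral term ∫_9^30 ln(x) dx = 61.2609.
½[f(9) + f(30)] = ½[2.19722 + 3.40120] = 2.79921.
Integral + boundary = 64.0601.
Correction k=1: B_{2}/2! · (f^{(1)}(30) − f^{(1)}(9)) = 1/12 · (0.0333333 − 0.111111) = -0.00648148.
After k=1: 64.0536.
Correction k=2: B_{4}/4! · (f^{(3)}(30) − f^{(3)}(9)) = −1/720 · (7.40741e-05 − 0.00274348) = 3.70751e-06.
After k=2: 64.0536.
Correction k=3: B_{6}/6! · (f^{(5)}(30) − f^{(5)}(9)) = 1/30240 · (9.87654e-07 − 0.000406442) = -1.34079e-08.
After k=3: 64.0536.
Correction k=4: B_{8}/8! · (f^{(7)}(30) − f^{(7)}(9)) = −1/1209600 · (3.29218e-08 − 0.000150534) = 1.24422e-10.

S_4 ≈ 64.0536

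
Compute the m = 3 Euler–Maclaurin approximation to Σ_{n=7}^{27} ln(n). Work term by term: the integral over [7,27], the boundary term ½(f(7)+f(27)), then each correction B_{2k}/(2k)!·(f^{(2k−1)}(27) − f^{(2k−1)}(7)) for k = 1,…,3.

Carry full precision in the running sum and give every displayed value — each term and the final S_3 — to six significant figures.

Integral: ∫_7^27 ln(x) dx = 55.3662.
Boundary: ½(f(7) + f(27)) = ½(1.94591 + 3.29584) = 2.62087.
So far: 57.9871.
k=1: B_{2}/(2)! × [f^{(1)}(27) − f^{(1)}(7)] = 1/12 × (0.0370370 − 0.142857) = -0.00881834.
Partial sum through k=1: 57.9783.
k=2: B_{4}/(4)! × [f^{(3)}(27) − f^{(3)}(7)] = −1/720 × (0.000101611 − 0.00583090) = 7.95735e-06.
Partial sum through k=2: 57.9783.
k=3: B_{6}/(6)! × [f^{(5)}(27) − f^{(5)}(7)] = 1/30240 × (1.67260e-06 − 0.00142798) = -4.71661e-08.

S_3 ≈ 57.9783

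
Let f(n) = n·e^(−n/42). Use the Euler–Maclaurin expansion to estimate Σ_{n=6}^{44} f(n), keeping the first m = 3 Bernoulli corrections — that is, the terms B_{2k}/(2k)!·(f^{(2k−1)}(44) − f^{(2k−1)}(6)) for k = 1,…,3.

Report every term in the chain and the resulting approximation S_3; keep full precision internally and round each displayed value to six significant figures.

∫_6^44 x·e^(−x/42) dx evaluates to 480.638.
Boundary: ½(f(6) + f(44)) = ½(5.20127 + 15.4340) = 10.3176.
Running total after boundary: 490.955.
Correction k=1: B_{2}/2! · (f^{(1)}(44) − f^{(1)}(6)) = 1/12 · (-0.0167034 − 0.743038) = -0.0633118.
Running total after k=1: 490.892.
Correction k=2: B_{4}/4! · (f^{(3)}(44) − f^{(3)}(6)) = −1/720 · (0.000388232 − 0.00140408) = 1.41090e-06.
Running total after k=2: 490.892.
Correction k=3: B_{6}/6! · (f^{(5)}(44) − f^{(5)}(6)) = 1/30240 · (4.45540e-07 − 1.35314e-06) = -3.00131e-11.

S_3 ≈ 490.892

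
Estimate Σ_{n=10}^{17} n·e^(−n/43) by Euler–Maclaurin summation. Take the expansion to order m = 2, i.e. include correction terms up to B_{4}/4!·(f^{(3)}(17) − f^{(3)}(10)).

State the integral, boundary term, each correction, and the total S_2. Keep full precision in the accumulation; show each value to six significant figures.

S_2 ≈ 78.2976

The integral term ∫_10^17 x·e^(−x/43) dx = 68.6276.
½[f(10) + f(17)] = ½[7.92504 + 11.4486] = 9.68680.
Integral + boundary = 78.3144.
Correction k=1: B_{2}/2! · (f^{(1)}(17) − f^{(1)}(10)) = 1/12 · (0.407199 − 0.608200) = -0.0167501.
After k=1: 78.2976.
Correction k=2: B_{4}/4! · (f^{(3)}(17) − f^{(3)}(10)) = −1/720 · (0.000948669 − 0.00118616) = 3.29847e-07.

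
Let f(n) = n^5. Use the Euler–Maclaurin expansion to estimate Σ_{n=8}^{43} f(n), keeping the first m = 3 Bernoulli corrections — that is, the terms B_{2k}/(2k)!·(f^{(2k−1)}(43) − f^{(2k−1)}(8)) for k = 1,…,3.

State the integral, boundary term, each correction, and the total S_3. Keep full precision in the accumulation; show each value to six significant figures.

Integral: ∫_8^43 x^5 dx = 1.05352e+09.
Boundary: ½(f(8) + f(43)) = ½(32768.0 + 1.47008e+08) = 7.35206e+07.
Running total after boundary: 1.12704e+09.
k=1: B_{2}/(2)! × [f^{(1)}(43) − f^{(1)}(8)] = 1/12 × (1.70940e+07 − 20480.0) = 1.42279e+06.
Running total after k=1: 1.12846e+09.
k=2: B_{4}/(4)! × [f^{(3)}(43) − f^{(3)}(8)] = −1/720 × (110940 − 3840.00) = -148.750.
Running total after k=2: 1.12846e+09.
k=3: B_{6}/(6)! × [f^{(5)}(43) − f^{(5)}(8)] = 1/30240 × (120.000 − 120.000) = 0.00000.

S_3 ≈ 1.12846e+09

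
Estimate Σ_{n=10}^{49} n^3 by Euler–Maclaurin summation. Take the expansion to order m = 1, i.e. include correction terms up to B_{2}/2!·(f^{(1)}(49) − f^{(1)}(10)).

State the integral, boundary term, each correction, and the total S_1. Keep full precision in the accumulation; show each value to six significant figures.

∫_10^49 x^3 dx evaluates to 1.43870e+06.
Boundary: ½(f(10) + f(49)) = ½(1000.00 + 117649) = 59324.5.
So far: 1.49802e+06.
Correction k=1: B_{2}/2! · (f^{(1)}(49) − f^{(1)}(10)) = 1/12 · (7203.00 − 300.000) = 575.250.

S_1 ≈ 1.49860e+06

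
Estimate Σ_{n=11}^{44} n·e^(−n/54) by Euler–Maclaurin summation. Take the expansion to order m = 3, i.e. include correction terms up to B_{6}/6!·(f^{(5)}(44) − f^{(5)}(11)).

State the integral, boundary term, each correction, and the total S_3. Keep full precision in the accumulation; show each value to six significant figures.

S_3 ≈ 534.419

The integral term ∫_11^44 x·e^(−x/54) dx = 520.240.
Boundary: ½(f(11) + f(44)) = ½(8.97274 + 19.4797) = 14.2262.
Running total after boundary: 534.466.
Order-1 term: 1/12 · (0.0819854 − 0.649542) = -0.0472964.
Running total after k=1: 534.419.
Order-2 term: −1/720 · (0.000331765 − 0.000782219) = 6.25630e-07.
Running total after k=2: 534.419.
Order-3 term: 1/30240 · (2.17906e-07 − 4.60112e-07) = -8.00944e-12.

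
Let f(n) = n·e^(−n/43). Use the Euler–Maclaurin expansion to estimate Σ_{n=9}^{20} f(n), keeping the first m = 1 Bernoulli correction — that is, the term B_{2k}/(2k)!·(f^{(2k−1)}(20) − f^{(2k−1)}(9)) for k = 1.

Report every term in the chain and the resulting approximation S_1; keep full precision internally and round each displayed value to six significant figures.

The integral term ∫_9^20 x·e^(−x/43) dx = 112.311.
Boundary: ½(f(9) + f(20)) = ½(7.30035 + 12.5612) = 9.93080.
Running total after boundary: 122.242.
Order-1 term: 1/12 · (0.335940 − 0.641374) = -0.0254529.

S_1 ≈ 122.217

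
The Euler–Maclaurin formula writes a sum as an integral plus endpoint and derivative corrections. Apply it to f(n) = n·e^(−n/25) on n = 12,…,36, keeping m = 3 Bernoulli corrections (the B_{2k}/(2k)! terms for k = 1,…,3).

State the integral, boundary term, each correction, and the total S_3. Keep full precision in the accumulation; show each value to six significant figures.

S_3 ≈ 219.002

∫_12^36 x·e^(−x/25) dx evaluates to 211.060.
Boundary: ½(f(12) + f(36)) = ½(7.42540 + 8.52940) = 7.97740.
Integral + boundary = 219.037.
Correction k=1: B_{2}/2! · (f^{(1)}(36) − f^{(1)}(12)) = 1/12 · (-0.104248 − 0.321767) = -0.0355013.
Running total after k=1: 219.002.
Correction k=2: B_{4}/4! · (f^{(3)}(36) − f^{(3)}(12)) = −1/720 · (0.000591372 − 0.00249493) = 2.64384e-06.
Running total after k=2: 219.002.
Correction k=3: B_{6}/6! · (f^{(5)}(36) − f^{(5)}(12)) = 1/30240 · (2.15926e-06 − 7.16007e-06) = -1.65370e-10.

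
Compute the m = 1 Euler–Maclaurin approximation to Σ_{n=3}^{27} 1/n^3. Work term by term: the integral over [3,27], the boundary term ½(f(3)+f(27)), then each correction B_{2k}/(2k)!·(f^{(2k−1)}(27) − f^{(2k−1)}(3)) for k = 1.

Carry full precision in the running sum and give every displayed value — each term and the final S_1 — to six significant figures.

The integral term ∫_3^27 1/x^3 dx = 0.0548697.
½[f(3) + f(27)] = ½[0.0370370 + 5.08053e-05] = 0.0185439.
So far: 0.0734136.
Order-1 term: 1/12 · (-5.64503e-06 − (-0.0370370)) = 0.00308595.

S_1 ≈ 0.0764996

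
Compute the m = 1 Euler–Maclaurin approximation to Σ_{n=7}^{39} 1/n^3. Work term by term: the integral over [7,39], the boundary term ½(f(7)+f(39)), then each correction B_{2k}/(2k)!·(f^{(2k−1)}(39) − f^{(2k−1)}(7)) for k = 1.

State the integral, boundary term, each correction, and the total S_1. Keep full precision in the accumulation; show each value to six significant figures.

S_1 ≈ 0.0114455

Integral: ∫_7^39 1/x^3 dx = 0.00987535.
½[f(7) + f(39)] = ½[0.00291545 + 1.68580e-05] = 0.00146615.
So far: 0.0113415.
Correction k=1: B_{2}/2! · (f^{(1)}(39) − f^{(1)}(7)) = 1/12 · (-1.29677e-06 − (-0.00124948)) = 0.000104015.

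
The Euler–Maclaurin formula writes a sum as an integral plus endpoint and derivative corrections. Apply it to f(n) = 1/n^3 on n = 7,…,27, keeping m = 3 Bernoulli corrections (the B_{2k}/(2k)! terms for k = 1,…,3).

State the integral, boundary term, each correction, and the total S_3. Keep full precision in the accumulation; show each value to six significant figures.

∫_7^27 1/x^3 dx evaluates to 0.00951821.
Boundary: ½(f(7) + f(27)) = ½(0.00291545 + 5.08053e-05) = 0.00148313.
Integral + boundary = 0.0110013.
Correction k=1: B_{2}/2! · (f^{(1)}(27) − f^{(1)}(7)) = 1/12 · (-5.64503e-06 − (-0.00124948)) = 0.000103653.
Running total after k=1: 0.0111050.
Correction k=2: B_{4}/4! · (f^{(3)}(27) − f^{(3)}(7)) = −1/720 · (-1.54870e-07 − (-0.000509992)) = -7.08107e-07.
Running total after k=2: 0.0111043.
Correction k=3: B_{6}/6! · (f^{(5)}(27) − f^{(5)}(7)) = 1/30240 · (-8.92258e-09 − (-0.000437136)) = 1.44552e-08.

S_3 ≈ 0.0111043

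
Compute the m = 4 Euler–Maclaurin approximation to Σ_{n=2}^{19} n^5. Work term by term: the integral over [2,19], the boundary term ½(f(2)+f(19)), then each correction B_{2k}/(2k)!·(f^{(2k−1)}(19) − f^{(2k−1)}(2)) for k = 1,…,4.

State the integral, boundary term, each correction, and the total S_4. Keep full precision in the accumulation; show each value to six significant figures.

S_4 ≈ 9.13330e+06

Integral: ∫_2^19 x^5 dx = 7.84097e+06.
½[f(2) + f(19)] = ½[32.0000 + 2.47610e+06] = 1.23807e+06.
Running total after boundary: 9.07904e+06.
Order-1 term: 1/12 · (651605 − 80.0000) = 54293.8.
After k=1: 9.13333e+06.
Order-2 term: −1/720 · (21660.0 − 240.000) = -29.7500.
After k=2: 9.13330e+06.
Order-3 term: 1/30240 · (120.000 − 120.000) = 0.00000.
After k=3: 9.13330e+06.
Order-4 term: −1/1209600 · (0.00000 − 0.00000) = 0.00000.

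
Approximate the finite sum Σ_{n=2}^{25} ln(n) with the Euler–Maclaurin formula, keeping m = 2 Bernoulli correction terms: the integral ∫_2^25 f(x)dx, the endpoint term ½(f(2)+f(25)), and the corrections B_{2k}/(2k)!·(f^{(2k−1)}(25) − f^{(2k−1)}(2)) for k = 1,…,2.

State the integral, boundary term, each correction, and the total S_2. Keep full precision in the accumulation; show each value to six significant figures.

∫_2^25 ln(x) dx evaluates to 56.0856.
Endpoint term: (f(2) + f(25))/2 = (0.693147 + 3.21888)/2 = 1.95601.
Integral + boundary = 58.0416.
Correction k=1: B_{2}/2! · (f^{(1)}(25) − f^{(1)}(2)) = 1/12 · (0.0400000 − 0.500000) = -0.0383333.
After k=1: 58.0033.
Correction k=2: B_{4}/4! · (f^{(3)}(25) − f^{(3)}(2)) = −1/720 · (0.000128000 − 0.250000) = 0.000347044.

S_2 ≈ 58.0036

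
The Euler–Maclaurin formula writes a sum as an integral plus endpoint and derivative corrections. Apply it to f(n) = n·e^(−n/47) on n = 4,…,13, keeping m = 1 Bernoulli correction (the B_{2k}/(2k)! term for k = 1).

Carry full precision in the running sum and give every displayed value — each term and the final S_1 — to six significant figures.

The integral term ∫_4^13 x·e^(−x/47) dx = 62.8617.
Boundary: ½(f(4) + f(13)) = ½(3.67366 + 9.85869) = 6.76618.
So far: 69.6279.
Correction k=1: B_{2}/2! · (f^{(1)}(13) − f^{(1)}(4)) = 1/12 · (0.548602 − 0.840252) = -0.0243042.

S_1 ≈ 69.6036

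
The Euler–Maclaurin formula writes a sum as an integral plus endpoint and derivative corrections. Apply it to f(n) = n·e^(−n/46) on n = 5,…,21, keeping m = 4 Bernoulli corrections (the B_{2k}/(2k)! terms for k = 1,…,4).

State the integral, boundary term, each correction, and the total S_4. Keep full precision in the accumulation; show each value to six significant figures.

S_4 ≈ 160.831

Integral: ∫_5^21 x·e^(−x/46) dx = 151.975.
Boundary: ½(f(5) + f(21)) = ½(4.48502 + 13.3031) = 8.89408.
Integral + boundary = 160.869.
k=1: B_{2}/(2)! × [f^{(1)}(21) − f^{(1)}(5)] = 1/12 × (0.344284 − 0.799503) = -0.0379349.
After k=1: 160.831.
k=2: B_{4}/(4)! × [f^{(3)}(21) − f^{(3)}(5)] = −1/720 × (0.000761461 − 0.00122567) = 6.44730e-07.
After k=2: 160.831.
k=3: B_{6}/(6)! × [f^{(5)}(21) − f^{(5)}(5)] = 1/30240 × (6.42824e-07 − 9.79913e-07) = -1.11471e-11.
After k=3: 160.831.
k=4: B_{8}/(8)! × [f^{(7)}(21) − f^{(7)}(5)] = −1/1209600 × (4.37519e-10 − 6.52452e-10) = 1.77689e-16.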